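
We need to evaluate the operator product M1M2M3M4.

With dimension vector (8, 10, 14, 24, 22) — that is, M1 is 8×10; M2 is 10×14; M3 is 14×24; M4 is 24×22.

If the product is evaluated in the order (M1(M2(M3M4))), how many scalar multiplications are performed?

12232

(M3M4): 14×24 by 24×22 → 14×22, cost 14·24·22 = 7392
(M2(M3M4)): 10×14 by 14×22 → 10×22, cost 10·14·22 = 3080; cumulative 10472
(M1(M2(M3M4))): 8×10 by 10×22 → 8×22, cost 8·10·22 = 1760; cumulative 12232
Total: 12232 scalar multiplications.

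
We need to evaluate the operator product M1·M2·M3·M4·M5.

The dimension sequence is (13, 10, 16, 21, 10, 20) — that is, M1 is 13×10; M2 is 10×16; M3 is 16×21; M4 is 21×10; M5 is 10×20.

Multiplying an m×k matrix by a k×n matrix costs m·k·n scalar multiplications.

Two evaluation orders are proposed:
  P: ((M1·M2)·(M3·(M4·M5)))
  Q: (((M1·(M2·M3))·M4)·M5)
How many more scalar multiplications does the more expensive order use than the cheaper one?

Order P = ((M1·M2)·(M3·(M4·M5))): (M1·M2): 13×10 by 10×16 → 13×16, cost 13·10·16 = 2080; (M4·M5): 21×10 by 10×20 → 21×20, cost 21·10·20 = 4200; (M3·(M4·M5)): 16×21 by 21×20 → 16×20, cost 16·21·20 = 6720; cumulative 10920; ((M1·M2)·(M3·(M4·M5))): 13×16 by 16×20 → 13×20, cost 13·16·20 = 4160; cumulative 17160. Total 17160.
Order Q = (((M1·(M2·M3))·M4)·M5): (M2·M3): 10×16 by 16×21 → 10×21, cost 10·16·21 = 3360; (M1·(M2·M3)): 13×10 by 10×21 → 13×21, cost 13·10·21 = 2730; cumulative 6090; ((M1·(M2·M3))·M4): 13×21 by 21×10 → 13×10, cost 13·21·10 = 2730; cumulative 8820; (((M1·(M2·M3))·M4)·M5): 13×10 by 10×20 → 13×20, cost 13·10·20 = 2600; cumulative 11420. Total 11420.
Difference: |17160 − 11420| = 5740.

5740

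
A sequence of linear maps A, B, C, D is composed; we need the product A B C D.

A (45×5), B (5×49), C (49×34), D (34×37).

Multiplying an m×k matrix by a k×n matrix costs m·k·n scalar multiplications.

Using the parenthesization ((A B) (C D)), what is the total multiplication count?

(A B): 45×5 by 5×49 → 45×49, cost 45·5·49 = 11025
(C D): 49×34 by 34×37 → 49×37, cost 49·34·37 = 61642
((A B) (C D)): 45×49 by 49×37 → 45×37, cost 45·49·37 = 81585; cumulative 154252
Total: 154252 scalar multiplications.

154252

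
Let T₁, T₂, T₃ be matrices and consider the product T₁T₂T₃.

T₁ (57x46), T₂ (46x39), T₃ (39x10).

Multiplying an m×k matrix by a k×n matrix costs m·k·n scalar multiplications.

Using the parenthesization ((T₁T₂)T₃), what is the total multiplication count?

(T₁T₂): 57×46 by 46×39 → 57×39, cost 57·46·39 = 102258
((T₁T₂)T₃): 57×39 by 39×10 → 57×10, cost 57·39·10 = 22230; cumulative 124488
Total: 124488 scalar multiplications.

124488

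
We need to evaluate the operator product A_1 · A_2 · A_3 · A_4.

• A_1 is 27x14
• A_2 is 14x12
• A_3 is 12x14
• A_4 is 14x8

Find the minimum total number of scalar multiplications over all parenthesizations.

Adjacent pairs: A_1A_2 = 27·14·12 = 4536; A_2A_3 = 14·12·14 = 2352; A_3A_4 = 12·14·8 = 1344.
Length 3: A_1..A_3: k=1: 0+2352+27·14·14=7644; k=2: 4536+0+27·12·14=9072 → min 7644 | A_2..A_4: k=2: 0+1344+14·12·8=2688; k=3: 2352+0+14·14·8=3920 → min 2688.
Length 4: A_1..A_4: k=1: 0+2688+27·14·8=5712; k=2: 4536+1344+27·12·8=8472; k=3: 7644+0+27·14·8=10668 → min 5712.
Optimal order: (A_1 · (A_2 · (A_3 · A_4))) with cost 5712.

5712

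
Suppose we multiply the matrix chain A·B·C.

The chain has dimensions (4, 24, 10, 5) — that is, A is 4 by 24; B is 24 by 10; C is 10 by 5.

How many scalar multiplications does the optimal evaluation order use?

Order (A·(B·C)): (B·C): 24×10 by 10×5 → 24×5, cost 24·10·5 = 1200; (A·(B·C)): 4×24 by 24×5 → 4×5, cost 4·24·5 = 480; cumulative 1680. Total 1680.
Order ((A·B)·C): (A·B): 4×24 by 24×10 → 4×10, cost 4·24·10 = 960; ((A·B)·C): 4×10 by 10×5 → 4×5, cost 4·10·5 = 200; cumulative 1160. Total 1160.
Minimum: 1160.

1160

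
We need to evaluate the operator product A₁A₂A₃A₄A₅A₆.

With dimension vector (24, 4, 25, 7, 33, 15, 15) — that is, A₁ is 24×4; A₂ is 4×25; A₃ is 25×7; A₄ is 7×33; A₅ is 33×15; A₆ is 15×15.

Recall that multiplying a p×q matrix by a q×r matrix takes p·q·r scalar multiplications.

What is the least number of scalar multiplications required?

5944

Adjacent pairs: A₁A₂ = 24·4·25 = 2400; A₂A₃ = 4·25·7 = 700; A₃A₄ = 25·7·33 = 5775; A₄A₅ = 7·33·15 = 3465; A₅A₆ = 33·15·15 = 7425.
Length 3: A₁..A₃: k=1: 0+700+24·4·7=1372; k=2: 2400+0+24·25·7=6600 → min 1372 | A₂..A₄: k=2: 0+5775+4·25·33=9075; k=3: 700+0+4·7·33=1624 → min 1624 | A₃..A₅: k=3: 0+3465+25·7·15=6090; k=4: 5775+0+25·33·15=18150 → min 6090 | A₄..A₆: k=4: 0+7425+7·33·15=10890; k=5: 3465+0+7·15·15=5040 → min 5040.
Length 4: A₁..A₄: k=1: 0+1624+24·4·33=4792; k=2: 2400+5775+24·25·33=27975; k=3: 1372+0+24·7·33=6916 → min 4792 | A₂..A₅: k=2: 0+6090+4·25·15=7590; k=3: 700+3465+4·7·15=4585; k=4: 1624+0+4·33·15=3604 → min 3604 | A₃..A₆: k=3: 0+5040+25·7·15=7665; k=4: 5775+7425+25·33·15=25575; k=5: 6090+0+25·15·15=11715 → min 7665.
Length 5: A₁..A₅: k=1: 0+3604+24·4·15=5044; k=2: 2400+6090+24·25·15=17490; k=3: 1372+3465+24·7·15=7357; k=4: 4792+0+24·33·15=16672 → min 5044 | A₂..A₆: k=2: 0+7665+4·25·15=9165; k=3: 700+5040+4·7·15=6160; k=4: 1624+7425+4·33·15=11029; k=5: 3604+0+4·15·15=4504 → min 4504.
Length 6: A₁..A₆: k=1: 0+4504+24·4·15=5944; k=2: 2400+7665+24·25·15=19065; k=3: 1372+5040+24·7·15=8932; k=4: 4792+7425+24·33·15=24097; k=5: 5044+0+24·15·15=10444 → min 5944.
Optimal order: (A₁((((A₂A₃)A₄)A₅)A₆)) with cost 5944.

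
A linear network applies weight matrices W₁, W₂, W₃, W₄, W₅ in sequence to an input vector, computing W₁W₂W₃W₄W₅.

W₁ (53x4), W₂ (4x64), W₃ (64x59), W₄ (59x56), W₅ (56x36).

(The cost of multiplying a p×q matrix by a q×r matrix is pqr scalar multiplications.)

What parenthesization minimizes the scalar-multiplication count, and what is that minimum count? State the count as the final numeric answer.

Adjacent pairs: W₁W₂ = 53·4·64 = 13568; W₂W₃ = 4·64·59 = 15104; W₃W₄ = 64·59·56 = 211456; W₄W₅ = 59·56·36 = 118944.
Length 3: W₁..W₃: k=1: 0+15104+53·4·59=27612; k=2: 13568+0+53·64·59=213696 → min 27612 | W₂..W₄: k=2: 0+211456+4·64·56=225792; k=3: 15104+0+4·59·56=28320 → min 28320 | W₃..W₅: k=3: 0+118944+64·59·36=254880; k=4: 211456+0+64·56·36=340480 → min 254880.
Length 4: W₁..W₄: k=1: 0+28320+53·4·56=40192; k=2: 13568+211456+53·64·56=414976; k=3: 27612+0+53·59·56=202724 → min 40192 | W₂..W₅: k=2: 0+254880+4·64·36=264096; k=3: 15104+118944+4·59·36=142544; k=4: 28320+0+4·56·36=36384 → min 36384.
Length 5: W₁..W₅: k=1: 0+36384+53·4·36=44016; k=2: 13568+254880+53·64·36=390560; k=3: 27612+118944+53·59·36=259128; k=4: 40192+0+53·56·36=147040 → min 44016.
Optimal parenthesization: (W₁(((W₂W₃)W₄)W₅)) with cost 44016.

44016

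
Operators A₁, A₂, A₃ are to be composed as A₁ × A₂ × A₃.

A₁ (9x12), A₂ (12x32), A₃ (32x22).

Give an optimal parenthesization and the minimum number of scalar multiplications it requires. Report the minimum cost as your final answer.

(A₁ × (A₂ × A₃)): cost 10824.
((A₁ × A₂) × A₃): cost 9792.
Optimal: ((A₁ × A₂) × A₃) with cost 9792.

9792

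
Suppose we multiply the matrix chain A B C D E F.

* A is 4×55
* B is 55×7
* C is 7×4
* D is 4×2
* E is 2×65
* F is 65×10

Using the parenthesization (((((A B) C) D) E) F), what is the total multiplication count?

(A B): 4×55 by 55×7 → 4×7, cost 4·55·7 = 1540
((A B) C): 4×7 by 7×4 → 4×4, cost 4·7·4 = 112; cumulative 1652
(((A B) C) D): 4×4 by 4×2 → 4×2, cost 4·4·2 = 32; cumulative 1684
((((A B) C) D) E): 4×2 by 2×65 → 4×65, cost 4·2·65 = 520; cumulative 2204
(((((A B) C) D) E) F): 4×65 by 65×10 → 4×10, cost 4·65·10 = 2600; cumulative 4804
Total: 4804 scalar multiplications.

4804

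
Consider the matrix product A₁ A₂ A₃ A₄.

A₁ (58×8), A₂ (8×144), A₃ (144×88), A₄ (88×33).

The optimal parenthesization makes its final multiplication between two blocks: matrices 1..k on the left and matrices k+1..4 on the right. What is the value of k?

1

Adjacent pairs: A₁A₂ = 58·8·144 = 66816; A₂A₃ = 8·144·88 = 101376; A₃A₄ = 144·88·33 = 418176.
Length 3: A₁..A₃: k=1: 0+101376+58·8·88=142208; k=2: 66816+0+58·144·88=801792 → min 142208 | A₂..A₄: k=2: 0+418176+8·144·33=456192; k=3: 101376+0+8·88·33=124608 → min 124608.
Top-level splits: k=1: (A₁..A₁)·(A₂..A₄) → 0+124608+58·8·33 = 139920; k=2: (A₁..A₂)·(A₃..A₄) → 66816+418176+58·144·33 = 760608; k=3: (A₁..A₃)·(A₄..A₄) → 142208+0+58·88·33 = 310640.
Best split is after A₁, i.e. k = 1.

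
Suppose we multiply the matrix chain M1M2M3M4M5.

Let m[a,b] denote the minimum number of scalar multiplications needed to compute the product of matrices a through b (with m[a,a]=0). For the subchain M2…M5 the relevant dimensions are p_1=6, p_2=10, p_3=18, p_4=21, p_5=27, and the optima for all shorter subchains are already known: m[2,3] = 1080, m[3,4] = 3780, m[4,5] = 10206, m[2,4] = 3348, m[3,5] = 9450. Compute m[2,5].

m[2,5] = min over k∈[2,4] of m[2,k]+m[k+1,5]+p_{1}·p_k·p_{5}.
k=2: 0 + 9450 + 6·10·27 = 11070; k=3: 1080 + 10206 + 6·18·27 = 14202; k=4: 3348 + 0 + 6·21·27 = 6750.
Minimum: 6750 at k=4.

6750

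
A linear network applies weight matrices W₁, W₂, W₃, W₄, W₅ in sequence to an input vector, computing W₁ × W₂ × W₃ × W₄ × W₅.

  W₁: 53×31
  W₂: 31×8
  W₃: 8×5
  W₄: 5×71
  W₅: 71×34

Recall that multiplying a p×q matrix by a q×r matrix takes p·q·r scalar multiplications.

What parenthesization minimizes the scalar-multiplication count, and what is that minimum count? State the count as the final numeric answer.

Adjacent pairs: W₁W₂ = 53·31·8 = 13144; W₂W₃ = 31·8·5 = 1240; W₃W₄ = 8·5·71 = 2840; W₄W₅ = 5·71·34 = 12070.
Length 3: W₁..W₃: k=1: 0+1240+53·31·5=9455; k=2: 13144+0+53·8·5=15264 → min 9455 | W₂..W₄: k=2: 0+2840+31·8·71=20448; k=3: 1240+0+31·5·71=12245 → min 12245 | W₃..W₅: k=3: 0+12070+8·5·34=13430; k=4: 2840+0+8·71·34=22152 → min 13430.
Length 4: W₁..W₄: k=1: 0+12245+53·31·71=128898; k=2: 13144+2840+53·8·71=46088; k=3: 9455+0+53·5·71=28270 → min 28270 | W₂..W₅: k=2: 0+13430+31·8·34=21862; k=3: 1240+12070+31·5·34=18580; k=4: 12245+0+31·71·34=87079 → min 18580.
Length 5: W₁..W₅: k=1: 0+18580+53·31·34=74442; k=2: 13144+13430+53·8·34=40990; k=3: 9455+12070+53·5·34=30535; k=4: 28270+0+53·71·34=156212 → min 30535.
Optimal parenthesization: ((W₁ × (W₂ × W₃)) × (W₄ × W₅)) with cost 30535.

30535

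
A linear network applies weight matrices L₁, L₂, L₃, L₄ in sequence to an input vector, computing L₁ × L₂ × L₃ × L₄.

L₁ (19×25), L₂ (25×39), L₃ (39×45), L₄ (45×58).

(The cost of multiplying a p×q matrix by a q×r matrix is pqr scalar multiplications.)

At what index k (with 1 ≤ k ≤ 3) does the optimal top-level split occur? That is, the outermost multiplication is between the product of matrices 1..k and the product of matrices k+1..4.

3

Adjacent pairs: L₁L₂ = 19·25·39 = 18525; L₂L₃ = 25·39·45 = 43875; L₃L₄ = 39·45·58 = 101790.
Length 3: L₁..L₃: k=1: 0+43875+19·25·45=65250; k=2: 18525+0+19·39·45=51870 → min 51870 | L₂..L₄: k=2: 0+101790+25·39·58=158340; k=3: 43875+0+25·45·58=109125 → min 109125.
Top-level splits: k=1: (L₁..L₁)·(L₂..L₄) → 0+109125+19·25·58 = 136675; k=2: (L₁..L₂)·(L₃..L₄) → 18525+101790+19·39·58 = 163293; k=3: (L₁..L₃)·(L₄..L₄) → 51870+0+19·45·58 = 101460.
Best split is after L₃, i.e. k = 3.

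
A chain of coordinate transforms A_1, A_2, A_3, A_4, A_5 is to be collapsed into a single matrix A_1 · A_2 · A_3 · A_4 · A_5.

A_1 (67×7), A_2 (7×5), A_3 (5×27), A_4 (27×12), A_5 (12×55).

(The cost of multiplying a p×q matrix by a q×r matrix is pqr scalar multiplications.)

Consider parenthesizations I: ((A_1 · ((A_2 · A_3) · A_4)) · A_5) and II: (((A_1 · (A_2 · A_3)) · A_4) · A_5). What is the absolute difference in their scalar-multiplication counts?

Order I = ((A_1 · ((A_2 · A_3) · A_4)) · A_5): (A_2 · A_3): 7×5 by 5×27 → 7×27, cost 7·5·27 = 945; ((A_2 · A_3) · A_4): 7×27 by 27×12 → 7×12, cost 7·27·12 = 2268; cumulative 3213; (A_1 · ((A_2 · A_3) · A_4)): 67×7 by 7×12 → 67×12, cost 67·7·12 = 5628; cumulative 8841; ((A_1 · ((A_2 · A_3) · A_4)) · A_5): 67×12 by 12×55 → 67×55, cost 67·12·55 = 44220; cumulative 53061. Total 53061.
Order II = (((A_1 · (A_2 · A_3)) · A_4) · A_5): (A_2 · A_3): 7×5 by 5×27 → 7×27, cost 7·5·27 = 945; (A_1 · (A_2 · A_3)): 67×7 by 7×27 → 67×27, cost 67·7·27 = 12663; cumulative 13608; ((A_1 · (A_2 · A_3)) · A_4): 67×27 by 27×12 → 67×12, cost 67·27·12 = 21708; cumulative 35316; (((A_1 · (A_2 · A_3)) · A_4) · A_5): 67×12 by 12×55 → 67×55, cost 67·12·55 = 44220; cumulative 79536. Total 79536.
Difference: |53061 − 79536| = 26475.

26475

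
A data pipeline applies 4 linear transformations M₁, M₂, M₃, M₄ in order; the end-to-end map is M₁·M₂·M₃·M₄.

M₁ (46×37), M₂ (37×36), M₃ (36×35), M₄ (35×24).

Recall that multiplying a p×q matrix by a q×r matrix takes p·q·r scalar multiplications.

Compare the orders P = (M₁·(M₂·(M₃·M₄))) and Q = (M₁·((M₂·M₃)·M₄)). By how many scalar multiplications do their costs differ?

Order P = (M₁·(M₂·(M₃·M₄))): (M₃·M₄): 36×35 by 35×24 → 36×24, cost 36·35·24 = 30240; (M₂·(M₃·M₄)): 37×36 by 36×24 → 37×24, cost 37·36·24 = 31968; cumulative 62208; (M₁·(M₂·(M₃·M₄))): 46×37 by 37×24 → 46×24, cost 46·37·24 = 40848; cumulative 103056. Total 103056.
Order Q = (M₁·((M₂·M₃)·M₄)): (M₂·M₃): 37×36 by 36×35 → 37×35, cost 37·36·35 = 46620; ((M₂·M₃)·M₄): 37×35 by 35×24 → 37×24, cost 37·35·24 = 31080; cumulative 77700; (M₁·((M₂·M₃)·M₄)): 46×37 by 37×24 → 46×24, cost 46·37·24 = 40848; cumulative 118548. Total 118548.
Difference: |103056 − 118548| = 15492.

15492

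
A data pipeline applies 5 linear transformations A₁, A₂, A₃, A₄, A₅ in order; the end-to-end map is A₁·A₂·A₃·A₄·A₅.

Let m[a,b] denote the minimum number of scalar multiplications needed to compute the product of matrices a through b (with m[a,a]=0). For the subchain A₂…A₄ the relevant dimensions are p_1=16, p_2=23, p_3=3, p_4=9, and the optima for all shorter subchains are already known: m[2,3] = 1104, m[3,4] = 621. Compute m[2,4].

m[2,4] = min over k∈[2,3] of m[2,k]+m[k+1,4]+p_{1}·p_k·p_{4}.
k=2: 0 + 621 + 16·23·9 = 3933; k=3: 1104 + 0 + 16·3·9 = 1536.
Minimum: 1536 at k=3.

1536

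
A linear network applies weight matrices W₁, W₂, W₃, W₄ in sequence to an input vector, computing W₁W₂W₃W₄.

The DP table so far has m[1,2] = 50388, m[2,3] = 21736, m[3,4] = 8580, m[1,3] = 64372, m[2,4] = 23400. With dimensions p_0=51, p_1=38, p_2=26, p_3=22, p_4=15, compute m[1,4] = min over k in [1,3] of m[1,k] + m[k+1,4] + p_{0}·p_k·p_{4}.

52470

m[1,4] = min over k∈[1,3] of m[1,k]+m[k+1,4]+p_{0}·p_k·p_{4}.
k=1: 0 + 23400 + 51·38·15 = 52470; k=2: 50388 + 8580 + 51·26·15 = 78858; k=3: 64372 + 0 + 51·22·15 = 81202.
Minimum: 52470 at k=1.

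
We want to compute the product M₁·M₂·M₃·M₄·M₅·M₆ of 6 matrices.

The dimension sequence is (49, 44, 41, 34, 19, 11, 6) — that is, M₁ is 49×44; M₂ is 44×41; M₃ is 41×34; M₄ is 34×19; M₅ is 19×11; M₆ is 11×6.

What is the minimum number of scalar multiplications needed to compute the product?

Adjacent pairs: M₁M₂ = 49·44·41 = 88396; M₂M₃ = 44·41·34 = 61336; M₃M₄ = 41·34·19 = 26486; M₄M₅ = 34·19·11 = 7106; M₅M₆ = 19·11·6 = 1254.
Length 3: M₁..M₃: k=1: 0+61336+49·44·34=134640; k=2: 88396+0+49·41·34=156702 → min 134640 | M₂..M₄: k=2: 0+26486+44·41·19=60762; k=3: 61336+0+44·34·19=89760 → min 60762 | M₃..M₅: k=3: 0+7106+41·34·11=22440; k=4: 26486+0+41·19·11=35055 → min 22440 | M₄..M₆: k=4: 0+1254+34·19·6=5130; k=5: 7106+0+34·11·6=9350 → min 5130.
Length 4: M₁..M₄: k=1: 0+60762+49·44·19=101726; k=2: 88396+26486+49·41·19=153053; k=3: 134640+0+49·34·19=166294 → min 101726 | M₂..M₅: k=2: 0+22440+44·41·11=42284; k=3: 61336+7106+44·34·11=84898; k=4: 60762+0+44·19·11=69958 → min 42284 | M₃..M₆: k=3: 0+5130+41·34·6=13494; k=4: 26486+1254+41·19·6=32414; k=5: 22440+0+41·11·6=25146 → min 13494.
Length 5: M₁..M₅: k=1: 0+42284+49·44·11=66000; k=2: 88396+22440+49·41·11=132935; k=3: 134640+7106+49·34·11=160072; k=4: 101726+0+49·19·11=111967 → min 66000 | M₂..M₆: k=2: 0+13494+44·41·6=24318; k=3: 61336+5130+44·34·6=75442; k=4: 60762+1254+44·19·6=67032; k=5: 42284+0+44·11·6=45188 → min 24318.
Length 6: M₁..M₆: k=1: 0+24318+49·44·6=37254; k=2: 88396+13494+49·41·6=113944; k=3: 134640+5130+49·34·6=149766; k=4: 101726+1254+49·19·6=108566; k=5: 66000+0+49·11·6=69234 → min 37254.
Optimal order: (M₁·(M₂·(M₃·(M₄·(M₅·M₆))))) with cost 37254.

37254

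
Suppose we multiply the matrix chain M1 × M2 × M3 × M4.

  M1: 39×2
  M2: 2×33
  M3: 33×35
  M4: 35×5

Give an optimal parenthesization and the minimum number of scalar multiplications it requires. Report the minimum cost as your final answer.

Adjacent pairs: M1M2 = 39·2·33 = 2574; M2M3 = 2·33·35 = 2310; M3M4 = 33·35·5 = 5775.
Length 3: M1..M3: k=1: 0+2310+39·2·35=5040; k=2: 2574+0+39·33·35=47619 → min 5040 | M2..M4: k=2: 0+5775+2·33·5=6105; k=3: 2310+0+2·35·5=2660 → min 2660.
Length 4: M1..M4: k=1: 0+2660+39·2·5=3050; k=2: 2574+5775+39·33·5=14784; k=3: 5040+0+39·35·5=11865 → min 3050.
Optimal parenthesization: (M1 × ((M2 × M3) × M4)) with cost 3050.

3050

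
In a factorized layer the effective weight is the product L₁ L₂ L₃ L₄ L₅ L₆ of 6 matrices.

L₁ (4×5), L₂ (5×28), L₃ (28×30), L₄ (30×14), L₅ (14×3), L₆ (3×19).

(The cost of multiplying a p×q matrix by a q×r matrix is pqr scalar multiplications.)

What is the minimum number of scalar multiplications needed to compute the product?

Adjacent pairs: L₁L₂ = 4·5·28 = 560; L₂L₃ = 5·28·30 = 4200; L₃L₄ = 28·30·14 = 11760; L₄L₅ = 30·14·3 = 1260; L₅L₆ = 14·3·19 = 798.
Length 3: L₁..L₃: k=1: 0+4200+4·5·30=4800; k=2: 560+0+4·28·30=3920 → min 3920 | L₂..L₄: k=2: 0+11760+5·28·14=13720; k=3: 4200+0+5·30·14=6300 → min 6300 | L₃..L₅: k=3: 0+1260+28·30·3=3780; k=4: 11760+0+28·14·3=12936 → min 3780 | L₄..L₆: k=4: 0+798+30·14·19=8778; k=5: 1260+0+30·3·19=2970 → min 2970.
Length 4: L₁..L₄: k=1: 0+6300+4·5·14=6580; k=2: 560+11760+4·28·14=13888; k=3: 3920+0+4·30·14=5600 → min 5600 | L₂..L₅: k=2: 0+3780+5·28·3=4200; k=3: 4200+1260+5·30·3=5910; k=4: 6300+0+5·14·3=6510 → min 4200 | L₃..L₆: k=3: 0+2970+28·30·19=18930; k=4: 11760+798+28·14·19=20006; k=5: 3780+0+28·3·19=5376 → min 5376.
Length 5: L₁..L₅: k=1: 0+4200+4·5·3=4260; k=2: 560+3780+4·28·3=4676; k=3: 3920+1260+4·30·3=5540; k=4: 5600+0+4·14·3=5768 → min 4260 | L₂..L₆: k=2: 0+5376+5·28·19=8036; k=3: 4200+2970+5·30·19=10020; k=4: 6300+798+5·14·19=8428; k=5: 4200+0+5·3·19=4485 → min 4485.
Length 6: L₁..L₆: k=1: 0+4485+4·5·19=4865; k=2: 560+5376+4·28·19=8064; k=3: 3920+2970+4·30·19=9170; k=4: 5600+798+4·14·19=7462; k=5: 4260+0+4·3·19=4488 → min 4488.
Optimal order: ((L₁ (L₂ (L₃ (L₄ L₅)))) L₆) with cost 4488.

4488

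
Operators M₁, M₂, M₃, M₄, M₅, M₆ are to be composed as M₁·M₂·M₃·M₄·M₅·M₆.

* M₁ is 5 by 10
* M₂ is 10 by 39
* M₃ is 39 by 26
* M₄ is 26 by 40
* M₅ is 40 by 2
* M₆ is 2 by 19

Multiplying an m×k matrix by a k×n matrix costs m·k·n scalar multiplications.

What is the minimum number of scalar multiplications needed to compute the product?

Adjacent pairs: M₁M₂ = 5·10·39 = 1950; M₂M₃ = 10·39·26 = 10140; M₃M₄ = 39·26·40 = 40560; M₄M₅ = 26·40·2 = 2080; M₅M₆ = 40·2·19 = 1520.
Length 3: M₁..M₃: k=1: 0+10140+5·10·26=11440; k=2: 1950+0+5·39·26=7020 → min 7020 | M₂..M₄: k=2: 0+40560+10·39·40=56160; k=3: 10140+0+10·26·40=20540 → min 20540 | M₃..M₅: k=3: 0+2080+39·26·2=4108; k=4: 40560+0+39·40·2=43680 → min 4108 | M₄..M₆: k=4: 0+1520+26·40·19=21280; k=5: 2080+0+26·2·19=3068 → min 3068.
Length 4: M₁..M₄: k=1: 0+20540+5·10·40=22540; k=2: 1950+40560+5·39·40=50310; k=3: 7020+0+5·26·40=12220 → min 12220 | M₂..M₅: k=2: 0+4108+10·39·2=4888; k=3: 10140+2080+10·26·2=12740; k=4: 20540+0+10·40·2=21340 → min 4888 | M₃..M₆: k=3: 0+3068+39·26·19=22334; k=4: 40560+1520+39·40·19=71720; k=5: 4108+0+39·2·19=5590 → min 5590.
Length 5: M₁..M₅: k=1: 0+4888+5·10·2=4988; k=2: 1950+4108+5·39·2=6448; k=3: 7020+2080+5·26·2=9360; k=4: 12220+0+5·40·2=12620 → min 4988 | M₂..M₆: k=2: 0+5590+10·39·19=13000; k=3: 10140+3068+10·26·19=18148; k=4: 20540+1520+10·40·19=29660; k=5: 4888+0+10·2·19=5268 → min 5268.
Length 6: M₁..M₆: k=1: 0+5268+5·10·19=6218; k=2: 1950+5590+5·39·19=11245; k=3: 7020+3068+5·26·19=12558; k=4: 12220+1520+5·40·19=17540; k=5: 4988+0+5·2·19=5178 → min 5178.
Optimal order: ((M₁·(M₂·(M₃·(M₄·M₅))))·M₆) with cost 5178.

5178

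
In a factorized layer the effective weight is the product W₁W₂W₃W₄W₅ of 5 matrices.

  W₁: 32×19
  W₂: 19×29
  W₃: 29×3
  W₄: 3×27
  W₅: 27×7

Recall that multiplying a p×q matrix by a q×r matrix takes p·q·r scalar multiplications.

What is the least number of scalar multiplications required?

4716

Adjacent pairs: W₁W₂ = 32·19·29 = 17632; W₂W₃ = 19·29·3 = 1653; W₃W₄ = 29·3·27 = 2349; W₄W₅ = 3·27·7 = 567.
Length 3: W₁..W₃: k=1: 0+1653+32·19·3=3477; k=2: 17632+0+32·29·3=20416 → min 3477 | W₂..W₄: k=2: 0+2349+19·29·27=17226; k=3: 1653+0+19·3·27=3192 → min 3192 | W₃..W₅: k=3: 0+567+29·3·7=1176; k=4: 2349+0+29·27·7=7830 → min 1176.
Length 4: W₁..W₄: k=1: 0+3192+32·19·27=19608; k=2: 17632+2349+32·29·27=45037; k=3: 3477+0+32·3·27=6069 → min 6069 | W₂..W₅: k=2: 0+1176+19·29·7=5033; k=3: 1653+567+19·3·7=2619; k=4: 3192+0+19·27·7=6783 → min 2619.
Length 5: W₁..W₅: k=1: 0+2619+32·19·7=6875; k=2: 17632+1176+32·29·7=25304; k=3: 3477+567+32·3·7=4716; k=4: 6069+0+32·27·7=12117 → min 4716.
Optimal order: ((W₁(W₂W₃))(W₄W₅)) with cost 4716.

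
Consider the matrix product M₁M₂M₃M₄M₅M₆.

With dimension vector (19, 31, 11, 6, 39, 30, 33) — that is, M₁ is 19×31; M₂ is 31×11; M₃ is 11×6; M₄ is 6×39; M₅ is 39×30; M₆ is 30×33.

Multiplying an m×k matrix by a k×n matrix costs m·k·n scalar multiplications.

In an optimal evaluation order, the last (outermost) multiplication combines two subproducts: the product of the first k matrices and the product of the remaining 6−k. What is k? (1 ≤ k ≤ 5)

3

Adjacent pairs: M₁M₂ = 19·31·11 = 6479; M₂M₃ = 31·11·6 = 2046; M₃M₄ = 11·6·39 = 2574; M₄M₅ = 6·39·30 = 7020; M₅M₆ = 39·30·33 = 38610.
Length 3: M₁..M₃: k=1: 0+2046+19·31·6=5580; k=2: 6479+0+19·11·6=7733 → min 5580 | M₂..M₄: k=2: 0+2574+31·11·39=15873; k=3: 2046+0+31·6·39=9300 → min 9300 | M₃..M₅: k=3: 0+7020+11·6·30=9000; k=4: 2574+0+11·39·30=15444 → min 9000 | M₄..M₆: k=4: 0+38610+6·39·33=46332; k=5: 7020+0+6·30·33=12960 → min 12960.
Length 4: M₁..M₄: k=1: 0+9300+19·31·39=32271; k=2: 6479+2574+19·11·39=17204; k=3: 5580+0+19·6·39=10026 → min 10026 | M₂..M₅: k=2: 0+9000+31·11·30=19230; k=3: 2046+7020+31·6·30=14646; k=4: 9300+0+31·39·30=45570 → min 14646 | M₃..M₆: k=3: 0+12960+11·6·33=15138; k=4: 2574+38610+11·39·33=55341; k=5: 9000+0+11·30·33=19890 → min 15138.
Length 5: M₁..M₅: k=1: 0+14646+19·31·30=32316; k=2: 6479+9000+19·11·30=21749; k=3: 5580+7020+19·6·30=16020; k=4: 10026+0+19·39·30=32256 → min 16020 | M₂..M₆: k=2: 0+15138+31·11·33=26391; k=3: 2046+12960+31·6·33=21144; k=4: 9300+38610+31·39·33=87807; k=5: 14646+0+31·30·33=45336 → min 21144.
Top-level splits: k=1: (M₁..M₁)·(M₂..M₆) → 0+21144+19·31·33 = 40581; k=2: (M₁..M₂)·(M₃..M₆) → 6479+15138+19·11·33 = 28514; k=3: (M₁..M₃)·(M₄..M₆) → 5580+12960+19·6·33 = 22302; k=4: (M₁..M₄)·(M₅..M₆) → 10026+38610+19·39·33 = 73089; k=5: (M₁..M₅)·(M₆..M₆) → 16020+0+19·30·33 = 34830.
Best split is after M₃, i.e. k = 3.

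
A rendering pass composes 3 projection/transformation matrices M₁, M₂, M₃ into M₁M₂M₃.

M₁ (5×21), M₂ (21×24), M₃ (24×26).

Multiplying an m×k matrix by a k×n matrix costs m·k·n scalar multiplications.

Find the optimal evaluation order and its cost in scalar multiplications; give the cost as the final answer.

5640

(M₁(M₂M₃)): cost 15834.
((M₁M₂)M₃): cost 5640.
Optimal: ((M₁M₂)M₃) with cost 5640.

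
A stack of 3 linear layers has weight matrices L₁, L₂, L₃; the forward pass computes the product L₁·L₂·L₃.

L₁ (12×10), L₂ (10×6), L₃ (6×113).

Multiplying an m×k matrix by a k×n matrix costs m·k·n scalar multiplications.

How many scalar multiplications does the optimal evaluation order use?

Order (L₁·(L₂·L₃)): (L₂·L₃): 10×6 by 6×113 → 10×113, cost 10·6·113 = 6780; (L₁·(L₂·L₃)): 12×10 by 10×113 → 12×113, cost 12·10·113 = 13560; cumulative 20340. Total 20340.
Order ((L₁·L₂)·L₃): (L₁·L₂): 12×10 by 10×6 → 12×6, cost 12·10·6 = 720; ((L₁·L₂)·L₃): 12×6 by 6×113 → 12×113, cost 12·6·113 = 8136; cumulative 8856. Total 8856.
Minimum: 8856.

8856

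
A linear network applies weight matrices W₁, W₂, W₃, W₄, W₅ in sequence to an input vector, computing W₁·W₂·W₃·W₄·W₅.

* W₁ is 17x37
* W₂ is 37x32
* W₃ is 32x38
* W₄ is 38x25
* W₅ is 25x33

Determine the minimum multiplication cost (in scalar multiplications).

70975

Adjacent pairs: W₁W₂ = 17·37·32 = 20128; W₂W₃ = 37·32·38 = 44992; W₃W₄ = 32·38·25 = 30400; W₄W₅ = 38·25·33 = 31350.
Length 3: W₁..W₃: k=1: 0+44992+17·37·38=68894; k=2: 20128+0+17·32·38=40800 → min 40800 | W₂..W₄: k=2: 0+30400+37·32·25=60000; k=3: 44992+0+37·38·25=80142 → min 60000 | W₃..W₅: k=3: 0+31350+32·38·33=71478; k=4: 30400+0+32·25·33=56800 → min 56800.
Length 4: W₁..W₄: k=1: 0+60000+17·37·25=75725; k=2: 20128+30400+17·32·25=64128; k=3: 40800+0+17·38·25=56950 → min 56950 | W₂..W₅: k=2: 0+56800+37·32·33=95872; k=3: 44992+31350+37·38·33=122740; k=4: 60000+0+37·25·33=90525 → min 90525.
Length 5: W₁..W₅: k=1: 0+90525+17·37·33=111282; k=2: 20128+56800+17·32·33=94880; k=3: 40800+31350+17·38·33=93468; k=4: 56950+0+17·25·33=70975 → min 70975.
Optimal order: ((((W₁·W₂)·W₃)·W₄)·W₅) with cost 70975.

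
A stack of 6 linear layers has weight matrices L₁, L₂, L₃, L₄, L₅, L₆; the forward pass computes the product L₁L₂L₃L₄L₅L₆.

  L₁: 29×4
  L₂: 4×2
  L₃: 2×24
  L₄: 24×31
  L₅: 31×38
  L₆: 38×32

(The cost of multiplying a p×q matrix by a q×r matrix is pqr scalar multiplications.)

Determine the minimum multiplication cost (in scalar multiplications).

Adjacent pairs: L₁L₂ = 29·4·2 = 232; L₂L₃ = 4·2·24 = 192; L₃L₄ = 2·24·31 = 1488; L₄L₅ = 24·31·38 = 28272; L₅L₆ = 31·38·32 = 37696.
Length 3: L₁..L₃: k=1: 0+192+29·4·24=2976; k=2: 232+0+29·2·24=1624 → min 1624 | L₂..L₄: k=2: 0+1488+4·2·31=1736; k=3: 192+0+4·24·31=3168 → min 1736 | L₃..L₅: k=3: 0+28272+2·24·38=30096; k=4: 1488+0+2·31·38=3844 → min 3844 | L₄..L₆: k=4: 0+37696+24·31·32=61504; k=5: 28272+0+24·38·32=57456 → min 57456.
Length 4: L₁..L₄: k=1: 0+1736+29·4·31=5332; k=2: 232+1488+29·2·31=3518; k=3: 1624+0+29·24·31=23200 → min 3518 | L₂..L₅: k=2: 0+3844+4·2·38=4148; k=3: 192+28272+4·24·38=32112; k=4: 1736+0+4·31·38=6448 → min 4148 | L₃..L₆: k=3: 0+57456+2·24·32=58992; k=4: 1488+37696+2·31·32=41168; k=5: 3844+0+2·38·32=6276 → min 6276.
Length 5: L₁..L₅: k=1: 0+4148+29·4·38=8556; k=2: 232+3844+29·2·38=6280; k=3: 1624+28272+29·24·38=56344; k=4: 3518+0+29·31·38=37680 → min 6280 | L₂..L₆: k=2: 0+6276+4·2·32=6532; k=3: 192+57456+4·24·32=60720; k=4: 1736+37696+4·31·32=43400; k=5: 4148+0+4·38·32=9012 → min 6532.
Length 6: L₁..L₆: k=1: 0+6532+29·4·32=10244; k=2: 232+6276+29·2·32=8364; k=3: 1624+57456+29·24·32=81352; k=4: 3518+37696+29·31·32=69982; k=5: 6280+0+29·38·32=41544 → min 8364.
Optimal order: ((L₁L₂)(((L₃L₄)L₅)L₆)) with cost 8364.

8364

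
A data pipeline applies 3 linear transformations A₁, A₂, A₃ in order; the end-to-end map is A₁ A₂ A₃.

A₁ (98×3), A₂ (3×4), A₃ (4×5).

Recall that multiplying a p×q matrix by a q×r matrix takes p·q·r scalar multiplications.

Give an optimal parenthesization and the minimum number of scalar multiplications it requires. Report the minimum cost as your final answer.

1530

(A₁ (A₂ A₃)): cost 1530.
((A₁ A₂) A₃): cost 3136.
Optimal: (A₁ (A₂ A₃)) with cost 1530.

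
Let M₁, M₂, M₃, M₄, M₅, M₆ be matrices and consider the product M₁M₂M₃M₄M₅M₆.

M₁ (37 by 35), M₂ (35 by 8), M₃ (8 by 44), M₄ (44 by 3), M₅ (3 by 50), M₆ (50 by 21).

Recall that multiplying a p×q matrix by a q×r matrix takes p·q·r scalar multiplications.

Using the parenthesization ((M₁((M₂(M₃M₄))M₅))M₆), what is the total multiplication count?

(M₃M₄): 8×44 by 44×3 → 8×3, cost 8·44·3 = 1056
(M₂(M₃M₄)): 35×8 by 8×3 → 35×3, cost 35·8·3 = 840; cumulative 1896
((M₂(M₃M₄))M₅): 35×3 by 3×50 → 35×50, cost 35·3·50 = 5250; cumulative 7146
(M₁((M₂(M₃M₄))M₅)): 37×35 by 35×50 → 37×50, cost 37·35·50 = 64750; cumulative 71896
((M₁((M₂(M₃M₄))M₅))M₆): 37×50 by 50×21 → 37×21, cost 37·50·21 = 38850; cumulative 110746
Total: 110746 scalar multiplications.

110746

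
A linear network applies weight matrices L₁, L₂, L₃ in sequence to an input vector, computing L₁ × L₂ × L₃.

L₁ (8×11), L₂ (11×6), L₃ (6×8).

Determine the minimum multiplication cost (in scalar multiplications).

Order (L₁ × (L₂ × L₃)): (L₂ × L₃): 11×6 by 6×8 → 11×8, cost 11·6·8 = 528; (L₁ × (L₂ × L₃)): 8×11 by 11×8 → 8×8, cost 8·11·8 = 704; cumulative 1232. Total 1232.
Order ((L₁ × L₂) × L₃): (L₁ × L₂): 8×11 by 11×6 → 8×6, cost 8·11·6 = 528; ((L₁ × L₂) × L₃): 8×6 by 6×8 → 8×8, cost 8·6·8 = 384; cumulative 912. Total 912.
Minimum: 912.

912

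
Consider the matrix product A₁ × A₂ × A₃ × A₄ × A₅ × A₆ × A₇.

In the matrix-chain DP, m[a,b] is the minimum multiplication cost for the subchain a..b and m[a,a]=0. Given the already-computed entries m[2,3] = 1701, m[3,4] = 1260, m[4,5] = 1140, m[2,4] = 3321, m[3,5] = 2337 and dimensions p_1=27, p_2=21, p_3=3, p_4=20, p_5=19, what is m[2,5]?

m[2,5] = min over k∈[2,4] of m[2,k]+m[k+1,5]+p_{1}·p_k·p_{5}.
k=2: 0 + 2337 + 27·21·19 = 13110; k=3: 1701 + 1140 + 27·3·19 = 4380; k=4: 3321 + 0 + 27·20·19 = 13581.
Minimum: 4380 at k=3.

4380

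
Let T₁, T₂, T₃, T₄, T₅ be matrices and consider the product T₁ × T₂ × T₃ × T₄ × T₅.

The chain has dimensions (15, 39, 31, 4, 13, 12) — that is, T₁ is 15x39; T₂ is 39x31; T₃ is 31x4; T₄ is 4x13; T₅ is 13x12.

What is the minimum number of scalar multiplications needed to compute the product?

8520

Adjacent pairs: T₁T₂ = 15·39·31 = 18135; T₂T₃ = 39·31·4 = 4836; T₃T₄ = 31·4·13 = 1612; T₄T₅ = 4·13·12 = 624.
Length 3: T₁..T₃: k=1: 0+4836+15·39·4=7176; k=2: 18135+0+15·31·4=19995 → min 7176 | T₂..T₄: k=2: 0+1612+39·31·13=17329; k=3: 4836+0+39·4·13=6864 → min 6864 | T₃..T₅: k=3: 0+624+31·4·12=2112; k=4: 1612+0+31·13·12=6448 → min 2112.
Length 4: T₁..T₄: k=1: 0+6864+15·39·13=14469; k=2: 18135+1612+15·31·13=25792; k=3: 7176+0+15·4·13=7956 → min 7956 | T₂..T₅: k=2: 0+2112+39·31·12=16620; k=3: 4836+624+39·4·12=7332; k=4: 6864+0+39·13·12=12948 → min 7332.
Length 5: T₁..T₅: k=1: 0+7332+15·39·12=14352; k=2: 18135+2112+15·31·12=25827; k=3: 7176+624+15·4·12=8520; k=4: 7956+0+15·13·12=10296 → min 8520.
Optimal order: ((T₁ × (T₂ × T₃)) × (T₄ × T₅)) with cost 8520.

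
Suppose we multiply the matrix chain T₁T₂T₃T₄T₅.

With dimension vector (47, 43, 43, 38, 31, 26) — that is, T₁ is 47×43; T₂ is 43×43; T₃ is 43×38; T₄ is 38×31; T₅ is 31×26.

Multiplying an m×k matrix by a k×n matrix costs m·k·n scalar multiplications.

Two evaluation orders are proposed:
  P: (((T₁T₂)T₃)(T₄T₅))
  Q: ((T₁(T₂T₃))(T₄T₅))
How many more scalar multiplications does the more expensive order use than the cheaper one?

16641

Order P = (((T₁T₂)T₃)(T₄T₅)): (T₁T₂): 47×43 by 43×43 → 47×43, cost 47·43·43 = 86903; ((T₁T₂)T₃): 47×43 by 43×38 → 47×38, cost 47·43·38 = 76798; cumulative 163701; (T₄T₅): 38×31 by 31×26 → 38×26, cost 38·31·26 = 30628; (((T₁T₂)T₃)(T₄T₅)): 47×38 by 38×26 → 47×26, cost 47·38·26 = 46436; cumulative 240765. Total 240765.
Order Q = ((T₁(T₂T₃))(T₄T₅)): (T₂T₃): 43×43 by 43×38 → 43×38, cost 43·43·38 = 70262; (T₁(T₂T₃)): 47×43 by 43×38 → 47×38, cost 47·43·38 = 76798; cumulative 147060; (T₄T₅): 38×31 by 31×26 → 38×26, cost 38·31·26 = 30628; ((T₁(T₂T₃))(T₄T₅)): 47×38 by 38×26 → 47×26, cost 47·38·26 = 46436; cumulative 224124. Total 224124.
Difference: |240765 − 224124| = 16641.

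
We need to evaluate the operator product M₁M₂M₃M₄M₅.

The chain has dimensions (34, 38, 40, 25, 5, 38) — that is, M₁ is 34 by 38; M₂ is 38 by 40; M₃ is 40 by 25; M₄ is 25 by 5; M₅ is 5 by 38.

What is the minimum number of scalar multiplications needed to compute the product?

Adjacent pairs: M₁M₂ = 34·38·40 = 51680; M₂M₃ = 38·40·25 = 38000; M₃M₄ = 40·25·5 = 5000; M₄M₅ = 25·5·38 = 4750.
Length 3: M₁..M₃: k=1: 0+38000+34·38·25=70300; k=2: 51680+0+34·40·25=85680 → min 70300 | M₂..M₄: k=2: 0+5000+38·40·5=12600; k=3: 38000+0+38·25·5=42750 → min 12600 | M₃..M₅: k=3: 0+4750+40·25·38=42750; k=4: 5000+0+40·5·38=12600 → min 12600.
Length 4: M₁..M₄: k=1: 0+12600+34·38·5=19060; k=2: 51680+5000+34·40·5=63480; k=3: 70300+0+34·25·5=74550 → min 19060 | M₂..M₅: k=2: 0+12600+38·40·38=70360; k=3: 38000+4750+38·25·38=78850; k=4: 12600+0+38·5·38=19820 → min 19820.
Length 5: M₁..M₅: k=1: 0+19820+34·38·38=68916; k=2: 51680+12600+34·40·38=115960; k=3: 70300+4750+34·25·38=107350; k=4: 19060+0+34·5·38=25520 → min 25520.
Optimal order: ((M₁(M₂(M₃M₄)))M₅) with cost 25520.

25520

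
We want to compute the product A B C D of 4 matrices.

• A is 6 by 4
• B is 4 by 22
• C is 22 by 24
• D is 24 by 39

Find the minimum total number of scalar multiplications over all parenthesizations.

6792

Adjacent pairs: AB = 6·4·22 = 528; BC = 4·22·24 = 2112; CD = 22·24·39 = 20592.
Length 3: A..C: k=1: 0+2112+6·4·24=2688; k=2: 528+0+6·22·24=3696 → min 2688 | B..D: k=2: 0+20592+4·22·39=24024; k=3: 2112+0+4·24·39=5856 → min 5856.
Length 4: A..D: k=1: 0+5856+6·4·39=6792; k=2: 528+20592+6·22·39=26268; k=3: 2688+0+6·24·39=8304 → min 6792.
Optimal order: (A ((B C) D)) with cost 6792.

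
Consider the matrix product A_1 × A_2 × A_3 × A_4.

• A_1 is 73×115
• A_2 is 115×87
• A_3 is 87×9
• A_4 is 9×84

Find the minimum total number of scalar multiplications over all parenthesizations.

Adjacent pairs: A_1A_2 = 73·115·87 = 730365; A_2A_3 = 115·87·9 = 90045; A_3A_4 = 87·9·84 = 65772.
Length 3: A_1..A_3: k=1: 0+90045+73·115·9=165600; k=2: 730365+0+73·87·9=787524 → min 165600 | A_2..A_4: k=2: 0+65772+115·87·84=906192; k=3: 90045+0+115·9·84=176985 → min 176985.
Length 4: A_1..A_4: k=1: 0+176985+73·115·84=882165; k=2: 730365+65772+73·87·84=1329621; k=3: 165600+0+73·9·84=220788 → min 220788.
Optimal order: ((A_1 × (A_2 × A_3)) × A_4) with cost 220788.

220788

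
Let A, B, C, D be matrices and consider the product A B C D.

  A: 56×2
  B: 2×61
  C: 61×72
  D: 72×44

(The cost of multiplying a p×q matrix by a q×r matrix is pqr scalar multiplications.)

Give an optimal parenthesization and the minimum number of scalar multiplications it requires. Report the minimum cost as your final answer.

20048

Adjacent pairs: AB = 56·2·61 = 6832; BC = 2·61·72 = 8784; CD = 61·72·44 = 193248.
Length 3: A..C: k=1: 0+8784+56·2·72=16848; k=2: 6832+0+56·61·72=252784 → min 16848 | B..D: k=2: 0+193248+2·61·44=198616; k=3: 8784+0+2·72·44=15120 → min 15120.
Length 4: A..D: k=1: 0+15120+56·2·44=20048; k=2: 6832+193248+56·61·44=350384; k=3: 16848+0+56·72·44=194256 → min 20048.
Optimal parenthesization: (A ((B C) D)) with cost 20048.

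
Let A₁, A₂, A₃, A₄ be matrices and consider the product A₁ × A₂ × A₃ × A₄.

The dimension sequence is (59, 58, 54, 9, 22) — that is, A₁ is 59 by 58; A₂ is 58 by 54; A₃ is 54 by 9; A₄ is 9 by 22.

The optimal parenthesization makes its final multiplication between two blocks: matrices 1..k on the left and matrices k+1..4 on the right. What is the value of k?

3

Adjacent pairs: A₁A₂ = 59·58·54 = 184788; A₂A₃ = 58·54·9 = 28188; A₃A₄ = 54·9·22 = 10692.
Length 3: A₁..A₃: k=1: 0+28188+59·58·9=58986; k=2: 184788+0+59·54·9=213462 → min 58986 | A₂..A₄: k=2: 0+10692+58·54·22=79596; k=3: 28188+0+58·9·22=39672 → min 39672.
Top-level splits: k=1: (A₁..A₁)·(A₂..A₄) → 0+39672+59·58·22 = 114956; k=2: (A₁..A₂)·(A₃..A₄) → 184788+10692+59·54·22 = 265572; k=3: (A₁..A₃)·(A₄..A₄) → 58986+0+59·9·22 = 70668.
Best split is after A₃, i.e. k = 3.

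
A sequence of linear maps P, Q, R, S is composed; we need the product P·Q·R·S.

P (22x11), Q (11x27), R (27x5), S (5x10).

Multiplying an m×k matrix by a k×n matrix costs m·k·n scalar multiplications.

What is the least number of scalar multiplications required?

Adjacent pairs: PQ = 22·11·27 = 6534; QR = 11·27·5 = 1485; RS = 27·5·10 = 1350.
Length 3: P..R: k=1: 0+1485+22·11·5=2695; k=2: 6534+0+22·27·5=9504 → min 2695 | Q..S: k=2: 0+1350+11·27·10=4320; k=3: 1485+0+11·5·10=2035 → min 2035.
Length 4: P..S: k=1: 0+2035+22·11·10=4455; k=2: 6534+1350+22·27·10=13824; k=3: 2695+0+22·5·10=3795 → min 3795.
Optimal order: ((P·(Q·R))·S) with cost 3795.

3795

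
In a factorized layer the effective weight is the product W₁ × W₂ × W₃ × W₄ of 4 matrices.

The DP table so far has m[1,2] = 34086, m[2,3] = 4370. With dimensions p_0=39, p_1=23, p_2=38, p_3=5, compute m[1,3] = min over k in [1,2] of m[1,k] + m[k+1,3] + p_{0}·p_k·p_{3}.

8855

m[1,3] = min over k∈[1,2] of m[1,k]+m[k+1,3]+p_{0}·p_k·p_{3}.
k=1: 0 + 4370 + 39·23·5 = 8855; k=2: 34086 + 0 + 39·38·5 = 41496.
Minimum: 8855 at k=1.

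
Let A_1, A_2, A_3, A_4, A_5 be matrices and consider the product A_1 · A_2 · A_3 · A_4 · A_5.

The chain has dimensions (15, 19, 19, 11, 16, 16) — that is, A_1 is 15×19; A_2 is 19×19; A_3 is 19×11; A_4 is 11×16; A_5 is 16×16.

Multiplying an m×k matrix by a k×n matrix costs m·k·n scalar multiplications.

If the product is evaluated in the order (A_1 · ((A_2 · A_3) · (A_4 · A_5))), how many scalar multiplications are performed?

(A_2 · A_3): 19×19 by 19×11 → 19×11, cost 19·19·11 = 3971
(A_4 · A_5): 11×16 by 16×16 → 11×16, cost 11·16·16 = 2816
((A_2 · A_3) · (A_4 · A_5)): 19×11 by 11×16 → 19×16, cost 19·11·16 = 3344; cumulative 10131
(A_1 · ((A_2 · A_3) · (A_4 · A_5))): 15×19 by 19×16 → 15×16, cost 15·19·16 = 4560; cumulative 14691
Total: 14691 scalar multiplications.

14691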